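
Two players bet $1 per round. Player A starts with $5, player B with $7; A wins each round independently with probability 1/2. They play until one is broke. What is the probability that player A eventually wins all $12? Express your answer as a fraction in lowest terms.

With a fair step, P(i) = ½P(i−1) + ½P(i+1) with P(0)=0, P(12)=1 has the linear solution P(i) = i/12.
P(5) = 5/12.

5/12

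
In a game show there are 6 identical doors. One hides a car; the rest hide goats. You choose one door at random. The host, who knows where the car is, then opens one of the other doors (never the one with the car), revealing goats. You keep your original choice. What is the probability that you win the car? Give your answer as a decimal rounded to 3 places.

The host can always open an empty door regardless of your choice, so this gives no information about your original door.
P(win by staying) = 1/6 ≈ 0.167.

0.167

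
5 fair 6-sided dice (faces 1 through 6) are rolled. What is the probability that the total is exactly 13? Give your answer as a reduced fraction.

35/648

There are 6^5 = 7776 equally likely outcomes.
The number of ordered 5-tuples from {1,…,6} summing to 13 is 420.
P(sum = 13) = 420/7776 = 35/648.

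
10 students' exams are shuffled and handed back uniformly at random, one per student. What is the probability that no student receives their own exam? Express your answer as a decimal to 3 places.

0.368

This is the derangement probability: permutations of 10 with no fixed point.
D(10) = 10! · (1 − 1/1! + 1/2! − ··· + (−1)^10/10!) = 1334961.
P = 1334961/3628800 = 16481/44800 ≈ 0.368.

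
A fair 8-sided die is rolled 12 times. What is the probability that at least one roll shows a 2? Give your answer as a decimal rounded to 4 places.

0.7986

P(no roll shows a 2) = (7/8)^12 ≈ 0.2014.
P(at least one) = 1 − 0.2014 = 0.7986.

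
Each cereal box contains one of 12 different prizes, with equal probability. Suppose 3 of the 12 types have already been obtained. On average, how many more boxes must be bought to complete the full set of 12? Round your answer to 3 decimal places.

33.948

Starting from 3 distinct types, each trial gives a new one with probability (12−i)/12 when i types are held, so the wait for the next new type is 12/(12−i).
E = 12/9 + 12/8 + 12/7 + 12/6 + 12/5 + 12/4 + 12/3 + 12/2 + 12/1 = 7129/210 ≈ 33.948.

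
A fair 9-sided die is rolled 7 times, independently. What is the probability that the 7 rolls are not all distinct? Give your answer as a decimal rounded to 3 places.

P(all 7 different) = 9/9 · 8/9 · ··· · 3/9 ≈ 0.038.
P(at least two equal) = 1 − 0.038 = 0.962.

0.962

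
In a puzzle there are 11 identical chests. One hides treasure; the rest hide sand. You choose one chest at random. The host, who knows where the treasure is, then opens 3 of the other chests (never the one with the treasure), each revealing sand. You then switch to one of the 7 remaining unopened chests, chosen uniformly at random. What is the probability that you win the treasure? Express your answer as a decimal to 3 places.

0.130

Your original chest holds the treasure with probability 1/11, so the other 10 collectively hold it with probability 10/11.
The host can always find 3 empty chests to open, so the reveals don't change that 10/11; it is now spread over the 7 remaining unopened chests.
P(win by switching) = (10/11) · (1/7) = 10/77 ≈ 0.130.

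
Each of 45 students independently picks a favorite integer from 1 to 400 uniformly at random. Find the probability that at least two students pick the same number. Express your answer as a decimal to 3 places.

It's easier to compute the probability that all 45 are distinct.
P(all distinct) = 400/400 · 399/400 · ··· · 356/400 ≈ 0.076.
So the probability of at least one match is 1 − 0.076 = 0.924.

0.924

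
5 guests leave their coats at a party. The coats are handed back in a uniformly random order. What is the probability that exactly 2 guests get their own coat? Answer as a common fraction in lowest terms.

1/6

Choose which 2 of the 5 are fixed: C(5,2) = 10 ways.
The remaining 3 must have no fixed point: D(3) = 2.
P = 10·2/120 = 1/6.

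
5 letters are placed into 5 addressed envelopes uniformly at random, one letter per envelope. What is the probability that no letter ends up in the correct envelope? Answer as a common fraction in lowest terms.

This is the derangement probability: permutations of 5 with no fixed point.
D(5) = 5! · (1 − 1/1! + 1/2! − ··· + (−1)^5/5!) = 44.
P = 44/120 = 11/30.

11/30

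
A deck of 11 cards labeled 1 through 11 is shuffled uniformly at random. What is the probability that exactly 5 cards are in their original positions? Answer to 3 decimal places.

0.003

Choose which 5 of the 11 are fixed: C(11,5) = 462 ways.
The remaining 6 must have no fixed point: D(6) = 265.
P = 462·265/39916800 = 53/17280 ≈ 0.003.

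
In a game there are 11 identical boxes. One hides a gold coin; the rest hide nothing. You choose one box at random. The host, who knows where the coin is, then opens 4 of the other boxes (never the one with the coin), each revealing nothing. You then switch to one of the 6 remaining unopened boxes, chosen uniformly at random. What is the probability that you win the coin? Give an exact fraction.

Your original box holds the coin with probability 1/11, so the other 10 collectively hold it with probability 10/11.
The host can always find 4 empty boxes to open, so the reveals don't change that 10/11; it is now spread over the 6 remaining unopened boxes.
P(win by switching) = (10/11) · (1/6) = 5/33.

5/33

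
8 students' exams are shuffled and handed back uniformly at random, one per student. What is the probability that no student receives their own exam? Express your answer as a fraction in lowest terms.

2119/5760

This is the derangement probability: permutations of 8 with no fixed point.
D(8) = 8! · (1 − 1/1! + 1/2! − ··· + (−1)^8/8!) = 14833.
P = 14833/40320 = 2119/5760.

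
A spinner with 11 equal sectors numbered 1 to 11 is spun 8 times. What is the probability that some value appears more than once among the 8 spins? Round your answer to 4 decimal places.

P(all 8 different) = 11/11 · 10/11 · ··· · 4/11 ≈ 0.0310.
P(at least two equal) = 1 − 0.0310 = 0.9690.

0.9690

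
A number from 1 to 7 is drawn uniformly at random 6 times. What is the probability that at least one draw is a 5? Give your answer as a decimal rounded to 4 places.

P(no draw is a 5) = (6/7)^6 ≈ 0.3966.
P(at least one) = 1 − 0.3966 = 0.6034.

0.6034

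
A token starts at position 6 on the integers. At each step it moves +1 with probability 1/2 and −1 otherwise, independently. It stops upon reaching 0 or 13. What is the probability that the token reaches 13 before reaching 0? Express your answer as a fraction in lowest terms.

With a fair step, P(i) = ½P(i−1) + ½P(i+1) with P(0)=0, P(13)=1 has the linear solution P(i) = i/13.
P(6) = 6/13.

6/13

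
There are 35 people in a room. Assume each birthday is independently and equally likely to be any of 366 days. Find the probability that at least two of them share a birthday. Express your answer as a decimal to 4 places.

0.8135

It's easier to compute the probability that all 35 are distinct.
P(all distinct) = 366/366 · 365/366 · ··· · 332/366 ≈ 0.1865.
So the probability of at least one match is 1 − 0.1865 = 0.8135.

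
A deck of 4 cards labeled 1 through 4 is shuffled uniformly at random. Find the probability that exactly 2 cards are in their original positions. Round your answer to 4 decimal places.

Choose which 2 of the 4 are fixed: C(4,2) = 6 ways.
The remaining 2 must have no fixed point: D(2) = 1.
P = 6·1/24 = 1/4 ≈ 0.2500.

0.2500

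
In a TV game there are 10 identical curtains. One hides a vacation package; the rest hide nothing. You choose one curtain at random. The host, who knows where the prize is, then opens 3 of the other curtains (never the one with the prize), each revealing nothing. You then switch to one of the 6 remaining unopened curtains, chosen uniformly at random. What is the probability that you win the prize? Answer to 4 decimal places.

Your original curtain holds the prize with probability 1/10, so the other 9 collectively hold it with probability 9/10.
The host can always find 3 empty curtains to open, so the reveals don't change that 9/10; it is now spread over the 6 remaining unopened curtains.
P(win by switching) = (9/10) · (1/6) = 3/20 ≈ 0.1500.

0.1500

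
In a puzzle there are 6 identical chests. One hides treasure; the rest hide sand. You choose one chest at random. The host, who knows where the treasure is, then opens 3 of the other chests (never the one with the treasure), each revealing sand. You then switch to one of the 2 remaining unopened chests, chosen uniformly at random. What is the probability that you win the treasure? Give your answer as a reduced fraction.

Your original chest holds the treasure with probability 1/6, so the other 5 collectively hold it with probability 5/6.
The host can always find 3 empty chests to open, so the reveals don't change that 5/6; it is now spread over the 2 remaining unopened chests.
P(win by switching) = (5/6) · (1/2) = 5/12.

5/12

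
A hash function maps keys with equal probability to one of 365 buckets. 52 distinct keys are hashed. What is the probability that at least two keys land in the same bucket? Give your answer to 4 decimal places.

It's easier to compute the probability that all 52 are distinct.
P(all distinct) = 365/365 · 364/365 · ··· · 314/365 ≈ 0.0220.
So the probability of at least one match is 1 − 0.0220 = 0.9780.

0.9780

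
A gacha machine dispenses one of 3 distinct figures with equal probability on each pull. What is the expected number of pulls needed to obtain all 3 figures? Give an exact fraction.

11/2

After i distinct types are collected, each trial gives a new one with probability (3−i)/3, so the expected wait for the next new type is 3/(3−i).
E = 3/3 + 3/2 + 3/1 = 11/2.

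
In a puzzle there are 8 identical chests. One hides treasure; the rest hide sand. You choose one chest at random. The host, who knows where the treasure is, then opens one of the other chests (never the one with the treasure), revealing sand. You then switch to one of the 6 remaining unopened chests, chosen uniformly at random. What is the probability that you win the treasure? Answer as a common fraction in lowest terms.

Your original chest holds the treasure with probability 1/8, so the other 7 collectively hold it with probability 7/8.
The host can always find an empty chest to open, so this doesn't change that 7/8; it is now spread over the 6 remaining unopened chests.
P(win by switching) = (7/8) · (1/6) = 7/48.

7/48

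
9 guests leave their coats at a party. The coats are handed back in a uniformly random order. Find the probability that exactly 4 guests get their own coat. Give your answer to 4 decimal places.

0.0153

Choose which 4 of the 9 are fixed: C(9,4) = 126 ways.
The remaining 5 must have no fixed point: D(5) = 44.
P = 126·44/362880 = 11/720 ≈ 0.0153.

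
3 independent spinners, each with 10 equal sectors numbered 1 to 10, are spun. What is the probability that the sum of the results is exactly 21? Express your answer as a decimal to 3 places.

0.055

There are 10^3 = 1000 equally likely outcomes.
The number of ordered 3-tuples from {1,…,10} summing to 21 is 55.
P(sum = 21) = 55/1000 = 11/200 ≈ 0.055.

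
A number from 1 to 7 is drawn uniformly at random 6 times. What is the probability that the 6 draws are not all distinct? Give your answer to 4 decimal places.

0.9572

P(all 6 different) = 7/7 · 6/7 · ··· · 2/7 ≈ 0.0428.
P(at least two equal) = 1 − 0.0428 = 0.9572.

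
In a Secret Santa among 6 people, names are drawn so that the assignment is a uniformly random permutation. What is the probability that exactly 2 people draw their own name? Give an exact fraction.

3/16

Choose which 2 of the 6 are fixed: C(6,2) = 15 ways.
The remaining 4 must have no fixed point: D(4) = 9.
P = 15·9/720 = 3/16.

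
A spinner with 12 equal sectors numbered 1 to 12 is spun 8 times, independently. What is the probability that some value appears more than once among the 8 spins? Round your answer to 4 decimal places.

P(all 8 different) = 12/12 · 11/12 · ··· · 5/12 ≈ 0.0464.
P(at least two equal) = 1 − 0.0464 = 0.9536.

0.9536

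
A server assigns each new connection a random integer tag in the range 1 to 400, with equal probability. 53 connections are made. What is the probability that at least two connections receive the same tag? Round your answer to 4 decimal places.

It's easier to compute the probability that all 53 are distinct.
P(all distinct) = 400/400 · 399/400 · ··· · 348/400 ≈ 0.0271.
So the probability of at least one match is 1 − 0.0271 = 0.9729.

0.9729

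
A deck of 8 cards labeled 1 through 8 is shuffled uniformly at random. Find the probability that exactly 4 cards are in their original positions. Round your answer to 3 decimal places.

Choose which 4 of the 8 are fixed: C(8,4) = 70 ways.
The remaining 4 must have no fixed point: D(4) = 9.
P = 70·9/40320 = 1/64 ≈ 0.016.

0.016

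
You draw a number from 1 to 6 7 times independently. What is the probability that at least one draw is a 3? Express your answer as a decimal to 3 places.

0.721

P(no draw is a 3) = (5/6)^7 ≈ 0.279.
P(at least one) = 1 − 0.279 = 0.721.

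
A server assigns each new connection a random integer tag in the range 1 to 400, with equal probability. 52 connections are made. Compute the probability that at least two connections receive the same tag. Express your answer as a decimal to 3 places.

0.969

It's easier to compute the probability that all 52 are distinct.
P(all distinct) = 400/400 · 399/400 · ··· · 349/400 ≈ 0.031.
So the probability of at least one match is 1 − 0.031 = 0.969.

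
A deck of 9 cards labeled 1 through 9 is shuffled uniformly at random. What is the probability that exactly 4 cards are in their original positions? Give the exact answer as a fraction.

11/720

Choose which 4 of the 9 are fixed: C(9,4) = 126 ways.
The remaining 5 must have no fixed point: D(5) = 44.
P = 126·44/362880 = 11/720.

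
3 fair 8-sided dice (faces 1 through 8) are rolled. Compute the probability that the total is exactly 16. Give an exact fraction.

21/256

There are 8^3 = 512 equally likely outcomes.
The number of ordered 3-tuples from {1,…,8} summing to 16 is 42.
P(sum = 16) = 42/512 = 21/256.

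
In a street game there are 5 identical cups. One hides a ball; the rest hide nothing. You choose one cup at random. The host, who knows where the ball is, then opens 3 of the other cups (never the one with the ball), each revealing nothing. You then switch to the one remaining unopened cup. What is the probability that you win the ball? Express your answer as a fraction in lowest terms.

Your original cup holds the ball with probability 1/5, so the other 4 collectively hold it with probability 4/5.
The host can always find 3 empty cups to open, so the reveals don't change that 4/5; it is now spread over the 1 remaining unopened cup.
P(win by switching) = (4/5) · (1/1) = 4/5.

4/5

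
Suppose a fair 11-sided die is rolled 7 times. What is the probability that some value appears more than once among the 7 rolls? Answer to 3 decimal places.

P(all 7 different) = 11/11 · 10/11 · ··· · 5/11 ≈ 0.085.
P(at least two equal) = 1 − 0.085 = 0.915.

0.915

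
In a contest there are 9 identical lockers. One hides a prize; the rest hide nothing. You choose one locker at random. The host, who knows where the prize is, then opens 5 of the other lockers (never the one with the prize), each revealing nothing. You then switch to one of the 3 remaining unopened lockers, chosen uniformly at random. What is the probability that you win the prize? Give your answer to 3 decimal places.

Your original locker holds the prize with probability 1/9, so the other 8 collectively hold it with probability 8/9.
The host can always find 5 empty lockers to open, so the reveals don't change that 8/9; it is now spread over the 3 remaining unopened lockers.
P(win by switching) = (8/9) · (1/3) = 8/27 ≈ 0.296.

0.296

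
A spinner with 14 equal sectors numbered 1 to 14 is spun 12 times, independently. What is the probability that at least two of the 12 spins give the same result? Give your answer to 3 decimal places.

0.999

P(all 12 different) = 14/14 · 13/14 · ··· · 3/14 ≈ 0.001.
P(at least two equal) = 1 − 0.001 = 0.999.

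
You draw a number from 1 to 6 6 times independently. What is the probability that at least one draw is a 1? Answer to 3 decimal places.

0.665

P(no draw is a 1) = (5/6)^6 ≈ 0.335.
P(at least one) = 1 − 0.335 = 0.665.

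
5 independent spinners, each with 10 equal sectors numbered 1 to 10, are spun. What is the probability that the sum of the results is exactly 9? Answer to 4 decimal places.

There are 10^5 = 100000 equally likely outcomes.
The number of ordered 5-tuples from {1,…,10} summing to 9 is 70.
P(sum = 9) = 70/100000 = 7/10000 ≈ 0.0007.

0.0007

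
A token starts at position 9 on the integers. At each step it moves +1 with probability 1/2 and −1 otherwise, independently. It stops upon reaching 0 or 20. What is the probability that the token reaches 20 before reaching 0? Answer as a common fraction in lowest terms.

With a fair step, P(i) = ½P(i−1) + ½P(i+1) with P(0)=0, P(20)=1 has the linear solution P(i) = i/20.
P(9) = 9/20.

9/20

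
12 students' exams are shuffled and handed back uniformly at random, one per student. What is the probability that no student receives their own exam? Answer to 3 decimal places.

0.368

This is the derangement probability: permutations of 12 with no fixed point.
D(12) = 12! · (1 − 1/1! + 1/2! − ··· + (−1)^12/12!) = 176214841.
P = 176214841/479001600 = 16019531/43545600 ≈ 0.368.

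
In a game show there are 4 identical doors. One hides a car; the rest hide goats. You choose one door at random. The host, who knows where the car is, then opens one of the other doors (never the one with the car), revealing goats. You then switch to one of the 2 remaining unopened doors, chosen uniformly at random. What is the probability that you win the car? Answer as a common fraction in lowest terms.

3/8

Your original door holds the car with probability 1/4, so the other 3 collectively hold it with probability 3/4.
The host can always find an empty door to open, so this doesn't change that 3/4; it is now spread over the 2 remaining unopened doors.
P(win by switching) = (3/4) · (1/2) = 3/8.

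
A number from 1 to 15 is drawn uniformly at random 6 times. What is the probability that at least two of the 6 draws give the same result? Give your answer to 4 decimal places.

0.6836

P(all 6 different) = 15/15 · 14/15 · ··· · 10/15 ≈ 0.3164.
P(at least two equal) = 1 − 0.3164 = 0.6836.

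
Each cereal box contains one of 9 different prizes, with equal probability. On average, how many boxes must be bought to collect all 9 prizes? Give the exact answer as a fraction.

After i distinct types are collected, each trial gives a new one with probability (9−i)/9, so the expected wait for the next new type is 9/(9−i).
E = 9/9 + 9/8 + 9/7 + 9/6 + 9/5 + 9/4 + 9/3 + 9/2 + 9/1 = 7129/280.

7129/280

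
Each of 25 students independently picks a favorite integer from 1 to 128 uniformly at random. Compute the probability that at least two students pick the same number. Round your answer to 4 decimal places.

It's easier to compute the probability that all 25 are distinct.
P(all distinct) = 128/128 · 127/128 · ··· · 104/128 ≈ 0.0813.
So the probability of at least one match is 1 − 0.0813 = 0.9187.

0.9187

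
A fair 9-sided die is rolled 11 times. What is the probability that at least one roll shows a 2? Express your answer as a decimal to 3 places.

P(no roll shows a 2) = (8/9)^11 ≈ 0.274.
P(at least one) = 1 − 0.274 = 0.726.

0.726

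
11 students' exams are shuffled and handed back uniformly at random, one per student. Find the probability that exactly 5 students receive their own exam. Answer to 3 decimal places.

Choose which 5 of the 11 are fixed: C(11,5) = 462 ways.
The remaining 6 must have no fixed point: D(6) = 265.
P = 462·265/39916800 = 53/17280 ≈ 0.003.

0.003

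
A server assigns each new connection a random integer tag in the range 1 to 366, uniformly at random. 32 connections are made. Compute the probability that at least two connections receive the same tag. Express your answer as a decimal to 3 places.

0.752

It's easier to compute the probability that all 32 are distinct.
P(all distinct) = 366/366 · 365/366 · ··· · 335/366 ≈ 0.248.
So the probability of at least one match is 1 − 0.248 = 0.752.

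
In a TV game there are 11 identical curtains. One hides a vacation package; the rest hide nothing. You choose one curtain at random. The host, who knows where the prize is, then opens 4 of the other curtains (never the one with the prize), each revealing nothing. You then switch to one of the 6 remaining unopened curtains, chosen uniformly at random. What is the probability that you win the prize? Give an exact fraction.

5/33

Your original curtain holds the prize with probability 1/11, so the other 10 collectively hold it with probability 10/11.
The host can always find 4 empty curtains to open, so the reveals don't change that 10/11; it is now spread over the 6 remaining unopened curtains.
P(win by switching) = (10/11) · (1/6) = 5/33.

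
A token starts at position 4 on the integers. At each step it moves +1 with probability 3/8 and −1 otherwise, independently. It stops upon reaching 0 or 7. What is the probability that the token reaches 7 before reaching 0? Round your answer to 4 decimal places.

0.1934

Let r = q/p = (5/8)/(3/8) = 5/3. The recurrence P(i) = p·P(i+1) + q·P(i−1) with P(0)=0, P(7)=1 gives P(i) = (1 − r^i)/(1 − r^7).
P(4) = (1 − (5/3)^4) / (1 − (5/3)^7) = 7344/37969 ≈ 0.1934.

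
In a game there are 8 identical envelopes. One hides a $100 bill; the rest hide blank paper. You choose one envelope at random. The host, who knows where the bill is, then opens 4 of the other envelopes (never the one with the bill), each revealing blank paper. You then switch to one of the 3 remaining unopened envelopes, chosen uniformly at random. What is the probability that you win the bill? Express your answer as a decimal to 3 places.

Your original envelope holds the bill with probability 1/8, so the other 7 collectively hold it with probability 7/8.
The host can always find 4 empty envelopes to open, so the reveals don't change that 7/8; it is now spread over the 3 remaining unopened envelopes.
P(win by switching) = (7/8) · (1/3) = 7/24 ≈ 0.292.

0.292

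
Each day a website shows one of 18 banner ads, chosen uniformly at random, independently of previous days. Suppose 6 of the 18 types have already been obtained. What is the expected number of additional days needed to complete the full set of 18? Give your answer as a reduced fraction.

Starting from 6 distinct types, each trial gives a new one with probability (18−i)/18 when i types are held, so the wait for the next new type is 18/(18−i).
E = 18/12 + 18/11 + 18/10 + 18/9 + 18/8 + 18/7 + 18/6 + 18/5 + 18/4 + 18/3 + 18/2 + 18/1 = 86021/1540.

86021/1540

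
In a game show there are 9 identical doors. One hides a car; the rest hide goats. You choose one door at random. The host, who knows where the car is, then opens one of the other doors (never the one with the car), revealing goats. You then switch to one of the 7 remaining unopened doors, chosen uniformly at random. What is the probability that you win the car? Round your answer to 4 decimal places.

Your original door holds the car with probability 1/9, so the other 8 collectively hold it with probability 8/9.
The host can always find an empty door to open, so this doesn't change that 8/9; it is now spread over the 7 remaining unopened doors.
P(win by switching) = (8/9) · (1/7) = 8/63 ≈ 0.1270.

0.1270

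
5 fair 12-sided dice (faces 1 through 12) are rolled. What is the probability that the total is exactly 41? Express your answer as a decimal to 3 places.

0.029

There are 12^5 = 248832 equally likely outcomes.
The number of ordered 5-tuples from {1,…,12} summing to 41 is 7205.
P(sum = 41) = 7205/248832 ≈ 0.029.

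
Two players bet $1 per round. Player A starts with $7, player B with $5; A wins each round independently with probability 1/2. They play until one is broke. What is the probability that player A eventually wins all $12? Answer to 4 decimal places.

With a fair step, P(i) = ½P(i−1) + ½P(i+1) with P(0)=0, P(12)=1 has the linear solution P(i) = i/12.
P(7) = 7/12 ≈ 0.5833.

0.5833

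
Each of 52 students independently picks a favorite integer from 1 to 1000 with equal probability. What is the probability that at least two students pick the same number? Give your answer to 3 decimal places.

0.741

It's easier to compute the probability that all 52 are distinct.
P(all distinct) = 1000/1000 · 999/1000 · ··· · 949/1000 ≈ 0.259.
So the probability of at least one match is 1 − 0.259 = 0.741.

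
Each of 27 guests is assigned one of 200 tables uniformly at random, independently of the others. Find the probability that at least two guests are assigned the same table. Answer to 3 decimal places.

It's easier to compute the probability that all 27 are distinct.
P(all distinct) = 200/200 · 199/200 · ··· · 174/200 ≈ 0.159.
So the probability of at least one match is 1 − 0.159 = 0.841.

0.841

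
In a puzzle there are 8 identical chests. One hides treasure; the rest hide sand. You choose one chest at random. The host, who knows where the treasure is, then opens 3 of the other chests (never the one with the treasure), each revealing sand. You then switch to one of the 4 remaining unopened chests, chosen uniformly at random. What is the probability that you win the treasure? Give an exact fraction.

7/32

Your original chest holds the treasure with probability 1/8, so the other 7 collectively hold it with probability 7/8.
The host can always find 3 empty chests to open, so the reveals don't change that 7/8; it is now spread over the 4 remaining unopened chests.
P(win by switching) = (7/8) · (1/4) = 7/32.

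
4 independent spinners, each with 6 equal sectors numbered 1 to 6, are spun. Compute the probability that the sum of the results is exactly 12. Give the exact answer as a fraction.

125/1296

There are 6^4 = 1296 equally likely outcomes.
The number of ordered 4-tuples from {1,…,6} summing to 12 is 125.
P(sum = 12) = 125/1296.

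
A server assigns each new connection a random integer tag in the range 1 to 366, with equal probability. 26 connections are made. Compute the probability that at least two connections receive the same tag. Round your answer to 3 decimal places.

0.597

It's easier to compute the probability that all 26 are distinct.
P(all distinct) = 366/366 · 365/366 · ··· · 341/366 ≈ 0.403.
So the probability of at least one match is 1 − 0.403 = 0.597.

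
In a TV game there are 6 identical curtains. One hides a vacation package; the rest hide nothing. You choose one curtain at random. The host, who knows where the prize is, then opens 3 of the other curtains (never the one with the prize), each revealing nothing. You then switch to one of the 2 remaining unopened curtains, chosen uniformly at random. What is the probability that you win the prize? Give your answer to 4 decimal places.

0.4167

Your original curtain holds the prize with probability 1/6, so the other 5 collectively hold it with probability 5/6.
The host can always find 3 empty curtains to open, so the reveals don't change that 5/6; it is now spread over the 2 remaining unopened curtains.
P(win by switching) = (5/6) · (1/2) = 5/12 ≈ 0.4167.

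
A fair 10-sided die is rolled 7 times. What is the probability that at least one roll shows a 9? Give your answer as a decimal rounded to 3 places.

0.522

P(no roll shows a 9) = (9/10)^7 ≈ 0.478.
P(at least one) = 1 − 0.478 = 0.522.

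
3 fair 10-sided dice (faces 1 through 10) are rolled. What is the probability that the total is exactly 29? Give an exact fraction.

3/1000

There are 10^3 = 1000 equally likely outcomes.
The number of ordered 3-tuples from {1,…,10} summing to 29 is 3.
P(sum = 29) = 3/1000.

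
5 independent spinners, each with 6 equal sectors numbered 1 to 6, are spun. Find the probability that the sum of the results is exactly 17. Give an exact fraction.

There are 6^5 = 7776 equally likely outcomes.
The number of ordered 5-tuples from {1,…,6} summing to 17 is 780.
P(sum = 17) = 780/7776 = 65/648.

65/648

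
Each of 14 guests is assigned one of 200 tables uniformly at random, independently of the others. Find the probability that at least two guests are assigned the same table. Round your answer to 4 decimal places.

0.3722

It's easier to compute the probability that all 14 are distinct.
P(all distinct) = 200/200 · 199/200 · ··· · 187/200 ≈ 0.6278.
So the probability of at least one match is 1 − 0.6278 = 0.3722.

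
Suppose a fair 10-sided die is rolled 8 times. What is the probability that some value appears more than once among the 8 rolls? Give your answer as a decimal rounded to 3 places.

P(all 8 different) = 10/10 · 9/10 · ··· · 3/10 ≈ 0.018.
P(at least two equal) = 1 − 0.018 = 0.982.

0.982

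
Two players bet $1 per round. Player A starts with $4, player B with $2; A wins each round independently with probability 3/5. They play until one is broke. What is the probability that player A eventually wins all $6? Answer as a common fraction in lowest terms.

117/133

Let r = q/p = (2/5)/(3/5) = 2/3. The recurrence P(i) = p·P(i+1) + q·P(i−1) with P(0)=0, P(6)=1 gives P(i) = (1 − r^i)/(1 − r^6).
P(4) = (1 − (2/3)^4) / (1 − (2/3)^6) = 117/133.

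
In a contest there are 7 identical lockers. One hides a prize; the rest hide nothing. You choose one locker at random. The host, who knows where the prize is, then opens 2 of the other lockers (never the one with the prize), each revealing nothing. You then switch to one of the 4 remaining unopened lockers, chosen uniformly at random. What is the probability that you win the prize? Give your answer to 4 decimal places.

Your original locker holds the prize with probability 1/7, so the other 6 collectively hold it with probability 6/7.
The host can always find 2 empty lockers to open, so the reveals don't change that 6/7; it is now spread over the 4 remaining unopened lockers.
P(win by switching) = (6/7) · (1/4) = 3/14 ≈ 0.2143.

0.2143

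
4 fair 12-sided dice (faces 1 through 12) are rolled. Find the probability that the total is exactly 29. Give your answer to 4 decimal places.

0.0511

There are 12^4 = 20736 equally likely outcomes.
The number of ordered 4-tuples from {1,…,12} summing to 29 is 1060.
P(sum = 29) = 1060/20736 = 265/5184 ≈ 0.0511.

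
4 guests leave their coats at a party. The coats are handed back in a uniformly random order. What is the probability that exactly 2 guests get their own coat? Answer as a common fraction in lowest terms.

1/4

Choose which 2 of the 4 are fixed: C(4,2) = 6 ways.
The remaining 2 must have no fixed point: D(2) = 1.
P = 6·1/24 = 1/4.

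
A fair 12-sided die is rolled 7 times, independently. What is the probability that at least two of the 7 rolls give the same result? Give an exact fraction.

3071/3456

P(all 7 different) = 12/12 · 11/12 · ··· · 6/12 = 385/3456.
P(at least two equal) = 1 − 385/3456 = 3071/3456.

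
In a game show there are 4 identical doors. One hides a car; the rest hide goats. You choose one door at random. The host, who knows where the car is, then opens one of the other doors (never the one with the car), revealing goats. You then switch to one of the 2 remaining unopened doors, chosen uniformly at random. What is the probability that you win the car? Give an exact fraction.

3/8

Your original door holds the car with probability 1/4, so the other 3 collectively hold it with probability 3/4.
The host can always find an empty door to open, so this doesn't change that 3/4; it is now spread over the 2 remaining unopened doors.
P(win by switching) = (3/4) · (1/2) = 3/8.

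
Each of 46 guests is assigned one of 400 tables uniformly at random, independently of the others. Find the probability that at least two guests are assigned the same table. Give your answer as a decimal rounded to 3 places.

0.932

It's easier to compute the probability that all 46 are distinct.
P(all distinct) = 400/400 · 399/400 · ··· · 355/400 ≈ 0.068.
So the probability of at least one match is 1 − 0.068 = 0.932.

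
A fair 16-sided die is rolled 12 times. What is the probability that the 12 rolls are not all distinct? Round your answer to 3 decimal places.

P(all 12 different) = 16/16 · 15/16 · ··· · 5/16 ≈ 0.003.
P(at least two equal) = 1 − 0.003 = 0.997.

0.997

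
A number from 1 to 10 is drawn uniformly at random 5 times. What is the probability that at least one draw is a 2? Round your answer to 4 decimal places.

P(no draw is a 2) = (9/10)^5 ≈ 0.5905.
P(at least one) = 1 − 0.5905 = 0.4095.

0.4095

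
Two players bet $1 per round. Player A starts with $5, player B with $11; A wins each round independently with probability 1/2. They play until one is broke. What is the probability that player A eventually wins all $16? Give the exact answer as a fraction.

With a fair step, P(i) = ½P(i−1) + ½P(i+1) with P(0)=0, P(16)=1 has the linear solution P(i) = i/16.
P(5) = 5/16.

5/16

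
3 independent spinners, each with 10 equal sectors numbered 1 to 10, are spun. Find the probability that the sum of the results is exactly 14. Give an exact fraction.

69/1000

There are 10^3 = 1000 equally likely outcomes.
The number of ordered 3-tuples from {1,…,10} summing to 14 is 69.
P(sum = 14) = 69/1000.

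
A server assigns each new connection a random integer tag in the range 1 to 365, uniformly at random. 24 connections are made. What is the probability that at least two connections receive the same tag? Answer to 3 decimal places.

It's easier to compute the probability that all 24 are distinct.
P(all distinct) = 365/365 · 364/365 · ··· · 342/365 ≈ 0.462.
So the probability of at least one match is 1 − 0.462 = 0.538.

0.538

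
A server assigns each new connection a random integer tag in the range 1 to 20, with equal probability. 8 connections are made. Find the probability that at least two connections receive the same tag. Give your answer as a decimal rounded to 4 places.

It's easier to compute the probability that all 8 are distinct.
P(all distinct) = 20/20 · 19/20 · ··· · 13/20 ≈ 0.1984.
So the probability of at least one match is 1 − 0.1984 = 0.8016.

0.8016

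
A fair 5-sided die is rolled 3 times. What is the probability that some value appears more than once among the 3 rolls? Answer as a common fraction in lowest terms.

13/25

P(all 3 different) = 5/5 · 4/5 · ··· · 3/5 = 12/25.
P(at least two equal) = 1 − 12/25 = 13/25.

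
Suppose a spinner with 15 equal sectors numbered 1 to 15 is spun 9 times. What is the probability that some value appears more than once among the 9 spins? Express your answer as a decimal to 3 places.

P(all 9 different) = 15/15 · 14/15 · ··· · 7/15 ≈ 0.047.
P(at least two equal) = 1 − 0.047 = 0.953.

0.953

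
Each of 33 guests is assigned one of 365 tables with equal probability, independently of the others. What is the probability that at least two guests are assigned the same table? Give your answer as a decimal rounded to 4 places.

0.7750

It's easier to compute the probability that all 33 are distinct.
P(all distinct) = 365/365 · 364/365 · ··· · 333/365 ≈ 0.2250.
So the probability of at least one match is 1 − 0.2250 = 0.7750.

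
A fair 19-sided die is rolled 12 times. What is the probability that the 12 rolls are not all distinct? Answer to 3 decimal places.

0.989

P(all 12 different) = 19/19 · 18/19 · ··· · 8/19 ≈ 0.011.
P(at least two equal) = 1 − 0.011 = 0.989.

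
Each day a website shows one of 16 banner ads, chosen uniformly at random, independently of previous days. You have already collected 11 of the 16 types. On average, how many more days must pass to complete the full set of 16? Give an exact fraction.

548/15

Starting from 11 distinct types, each trial gives a new one with probability (16−i)/16 when i types are held, so the wait for the next new type is 16/(16−i).
E = 16/5 + 16/4 + 16/3 + 16/2 + 16/1 = 548/15.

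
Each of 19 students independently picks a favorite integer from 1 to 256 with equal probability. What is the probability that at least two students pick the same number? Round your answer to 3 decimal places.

It's easier to compute the probability that all 19 are distinct.
P(all distinct) = 256/256 · 255/256 · ··· · 238/256 ≈ 0.504.
So the probability of at least one match is 1 − 0.504 = 0.496.

0.496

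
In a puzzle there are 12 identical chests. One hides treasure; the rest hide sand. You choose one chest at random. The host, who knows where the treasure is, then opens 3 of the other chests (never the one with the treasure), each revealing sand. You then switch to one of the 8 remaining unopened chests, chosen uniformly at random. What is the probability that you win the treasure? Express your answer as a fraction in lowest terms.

Your original chest holds the treasure with probability 1/12, so the other 11 collectively hold it with probability 11/12.
The host can always find 3 empty chests to open, so the reveals don't change that 11/12; it is now spread over the 8 remaining unopened chests.
P(win by switching) = (11/12) · (1/8) = 11/96.

11/96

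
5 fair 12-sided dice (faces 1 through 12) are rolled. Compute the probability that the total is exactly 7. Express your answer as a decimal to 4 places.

There are 12^5 = 248832 equally likely outcomes.
The number of ordered 5-tuples from {1,…,12} summing to 7 is 15.
P(sum = 7) = 15/248832 = 5/82944 ≈ 0.0001.

0.0001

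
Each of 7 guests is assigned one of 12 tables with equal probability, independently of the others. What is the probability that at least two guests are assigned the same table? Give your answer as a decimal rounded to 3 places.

It's easier to compute the probability that all 7 are distinct.
P(all distinct) = 12/12 · 11/12 · ··· · 6/12 ≈ 0.111.
So the probability of at least one match is 1 − 0.111 = 0.889.

0.889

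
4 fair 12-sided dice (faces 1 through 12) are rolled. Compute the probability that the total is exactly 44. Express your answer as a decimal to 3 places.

0.002

There are 12^4 = 20736 equally likely outcomes.
The number of ordered 4-tuples from {1,…,12} summing to 44 is 35.
P(sum = 44) = 35/20736 ≈ 0.002.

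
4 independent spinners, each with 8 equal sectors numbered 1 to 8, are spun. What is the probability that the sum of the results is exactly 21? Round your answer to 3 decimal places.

There are 8^4 = 4096 equally likely outcomes.
The number of ordered 4-tuples from {1,…,8} summing to 21 is 284.
P(sum = 21) = 284/4096 = 71/1024 ≈ 0.069.

0.069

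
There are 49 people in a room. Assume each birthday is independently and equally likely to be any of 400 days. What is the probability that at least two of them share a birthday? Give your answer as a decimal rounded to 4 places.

0.9534

It's easier to compute the probability that all 49 are distinct.
P(all distinct) = 400/400 · 399/400 · ··· · 352/400 ≈ 0.0466.
So the probability of at least one match is 1 − 0.0466 = 0.9534.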